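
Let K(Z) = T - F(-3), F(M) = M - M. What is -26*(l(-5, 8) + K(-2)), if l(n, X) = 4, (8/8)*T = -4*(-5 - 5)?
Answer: -1144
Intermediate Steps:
F(M) = 0
T = 40 (T = -4*(-5 - 5) = -4*(-10) = 40)
K(Z) = 40 (K(Z) = 40 - 1*0 = 40 + 0 = 40)
-26*(l(-5, 8) + K(-2)) = -26*(4 + 40) = -26*44 = -1144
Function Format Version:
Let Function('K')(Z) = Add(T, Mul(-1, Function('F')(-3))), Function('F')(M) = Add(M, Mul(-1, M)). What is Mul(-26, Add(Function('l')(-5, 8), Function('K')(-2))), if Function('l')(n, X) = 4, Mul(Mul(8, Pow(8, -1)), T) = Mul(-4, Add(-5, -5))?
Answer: -1144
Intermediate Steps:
Function('F')(M) = 0
T = 40 (T = Mul(-4, Add(-5, -5)) = Mul(-4, -10) = 40)
Function('K')(Z) = 40 (Function('K')(Z) = Add(40, Mul(-1, 0)) = Add(40, 0) = 40)
Mul(-26, Add(Function('l')(-5, 8), Function('K')(-2))) = Mul(-26, Add(4, 40)) = Mul(-26, 44) = -1144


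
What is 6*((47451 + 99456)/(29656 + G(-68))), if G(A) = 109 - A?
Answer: 881442/29833 ≈ 29.546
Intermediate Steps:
6*((47451 + 99456)/(29656 + G(-68))) = 6*((47451 + 99456)/(29656 + (109 - 1*(-68)))) = 6*(146907/(29656 + (109 + 68))) = 6*(146907/(29656 + 177)) = 6*(146907/29833) = 881442/29833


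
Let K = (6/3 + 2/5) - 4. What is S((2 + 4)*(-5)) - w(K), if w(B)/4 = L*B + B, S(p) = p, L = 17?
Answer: 426/5 ≈ 85.200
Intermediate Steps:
K = -8/5 (K = (6*(1/3) + 2*(1/5)) - 4 = (2 + 2/5) - 4 = 12/5 - 4 = -8/5 ≈ -1.6000)
w(B) = 72*B (w(B) = 4*(17*B + B) = 4*(18*B) = 72*B)
S((2 + 4)*(-5)) - w(K) = (2 + 4)*(-5) - 72*(-8)/5 = 6*(-5) - 1*(-576/5) = -30 + 576/5 = 426/5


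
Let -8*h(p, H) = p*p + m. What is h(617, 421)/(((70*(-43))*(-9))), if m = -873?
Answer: -47477/27090 ≈ -1.7526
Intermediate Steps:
h(p, H) = 873/8 - p²/8 (h(p, H) = -(p*p - 873)/8 = -(p² - 873)/8 = -(-873 + p²)/8 = 873/8 - p²/8)
h(617, 421)/(((70*(-43))*(-9))) = (873/8 - ⅛*617²)/(((70*(-43))*(-9))) = (873/8 - ⅛*380689)/((-3010*(-9))) = (873/8 - 380689/8)/27090 = -47477*1/27090 = -47477/27090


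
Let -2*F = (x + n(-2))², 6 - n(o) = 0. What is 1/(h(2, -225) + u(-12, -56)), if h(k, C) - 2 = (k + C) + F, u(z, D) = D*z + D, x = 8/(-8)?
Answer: 2/765 ≈ 0.0026144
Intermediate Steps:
x = -1 (x = 8*(-⅛) = -1)
n(o) = 6 (n(o) = 6 - 1*0 = 6 + 0 = 6)
u(z, D) = D + D*z
F = -25/2 (F = -(-1 + 6)²/2 = -½*5² = -½*25 = -25/2 ≈ -12.500)
h(k, C) = -21/2 + C + k (h(k, C) = 2 + ((k + C) - 25/2) = 2 + ((C + k) - 25/2) = 2 + (-25/2 + C + k) = -21/2 + C + k)
1/(h(2, -225) + u(-12, -56)) = 1/((-21/2 - 225 + 2) - 56*(1 - 12)) = 1/(-467/2 - 56*(-11)) = 1/(-467/2 + 616) = 1/(765/2) = 2/765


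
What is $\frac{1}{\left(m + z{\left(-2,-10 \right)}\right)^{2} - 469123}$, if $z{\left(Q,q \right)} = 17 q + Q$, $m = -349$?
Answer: $- \frac{1}{197682} \approx -5.0586 \cdot 10^{-6}$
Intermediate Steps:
$z{\left(Q,q \right)} = Q + 17 q$
$\frac{1}{\left(m + z{\left(-2,-10 \right)}\right)^{2} - 469123} = \frac{1}{\left(-349 + \left(-2 + 17 \left(-10\right)\right)\right)^{2} - 469123} = \frac{1}{\left(-349 - 172\right)^{2} - 469123} = \frac{1}{\left(-521\right)^{2} - 469123} = \frac{1}{271441 - 469123} = \frac{1}{-197682} = - \frac{1}{197682}$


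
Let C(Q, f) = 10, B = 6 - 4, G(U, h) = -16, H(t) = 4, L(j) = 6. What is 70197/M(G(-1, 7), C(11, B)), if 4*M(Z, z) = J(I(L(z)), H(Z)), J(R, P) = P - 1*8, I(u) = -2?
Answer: -70197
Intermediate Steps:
B = 2
J(R, P) = -8 + P (J(R, P) = P - 8 = -8 + P)
M(Z, z) = -1 (M(Z, z) = (-8 + 4)/4 = (¼)*(-4) = -1)
70197/M(G(-1, 7), C(11, B)) = 70197/(-1) = 70197*(-1) = -70197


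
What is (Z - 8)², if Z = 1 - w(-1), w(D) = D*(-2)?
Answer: 81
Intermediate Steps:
w(D) = -2*D
Z = -1 (Z = 1 - (-2)*(-1) = 1 - 1*2 = 1 - 2 = -1)
(Z - 8)² = (-1 - 8)² = (-9)² = 81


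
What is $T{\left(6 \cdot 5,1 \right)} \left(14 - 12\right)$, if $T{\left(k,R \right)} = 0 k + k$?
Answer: $60$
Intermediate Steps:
$T{\left(k,R \right)} = k$ ($T{\left(k,R \right)} = 0 + k = k$)
$T{\left(6 \cdot 5,1 \right)} \left(14 - 12\right) = 6 \cdot 5 \left(14 - 12\right) = 30 \cdot 2 = 60$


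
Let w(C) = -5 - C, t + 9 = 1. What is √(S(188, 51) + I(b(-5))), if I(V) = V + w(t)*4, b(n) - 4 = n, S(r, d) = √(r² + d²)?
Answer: √(11 + √37945) ≈ 14.346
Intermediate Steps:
t = -8 (t = -9 + 1 = -8)
S(r, d) = √(d² + r²)
b(n) = 4 + n
I(V) = 12 + V (I(V) = V + (-5 - 1*(-8))*4 = V + (-5 + 8)*4 = V + 3*4 = V + 12 = 12 + V)
√(S(188, 51) + I(b(-5))) = √(√(51² + 188²) + (12 + (4 - 5))) = √(√(2601 + 35344) + (12 - 1)) = √(√37945 + 11) = √(11 + √37945)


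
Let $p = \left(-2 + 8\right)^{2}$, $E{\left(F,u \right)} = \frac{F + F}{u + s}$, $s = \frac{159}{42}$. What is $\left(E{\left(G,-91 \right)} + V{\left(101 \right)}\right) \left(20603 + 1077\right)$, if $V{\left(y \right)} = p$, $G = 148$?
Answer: $\frac{23327680}{33} \approx 7.069 \cdot 10^{5}$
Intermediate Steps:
$s = \frac{53}{14}$ ($s = 159 \cdot \frac{1}{42} = \frac{53}{14} \approx 3.7857$)
$E{\left(F,u \right)} = \frac{2 F}{\frac{53}{14} + u}$ ($E{\left(F,u \right)} = \frac{F + F}{u + \frac{53}{14}} = \frac{2 F}{\frac{53}{14} + u}$)
$p = 36$ ($p = 6^{2} = 36$)
$V{\left(y \right)} = 36$
$\left(E{\left(G,-91 \right)} + V{\left(101 \right)}\right) \left(20603 + 1077\right) = \left(28 \cdot 148 \frac{1}{53 + 14 \left(-91\right)} + 36\right) \left(20603 + 1077\right) = \left(28 \cdot 148 \frac{1}{53 - 1274} + 36\right) 21680 = \left(28 \cdot 148 \frac{1}{-1221} + 36\right) 21680 = \left(28 \cdot 148 \left(- \frac{1}{1221}\right) + 36\right) 21680 = \left(- \frac{112}{33} + 36\right) 21680 = \frac{1076}{33} \cdot 21680 = \frac{23327680}{33}$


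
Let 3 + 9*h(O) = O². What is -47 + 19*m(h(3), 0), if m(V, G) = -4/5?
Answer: -311/5 ≈ -62.200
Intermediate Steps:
h(O) = -⅓ + O²/9
m(V, G) = -⅘ (m(V, G) = -4*⅕ = -⅘)
-47 + 19*m(h(3), 0) = -47 + 19*(-⅘) = -47 - 76/5 = -311/5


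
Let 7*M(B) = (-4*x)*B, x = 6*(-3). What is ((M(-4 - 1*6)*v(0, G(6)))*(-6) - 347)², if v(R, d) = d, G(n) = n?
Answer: 551827081/49 ≈ 1.1262e+7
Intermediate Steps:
x = -18
M(B) = 72*B/7 (M(B) = ((-4*(-18))*B)/7 = (72*B)/7 = 72*B/7)
((M(-4 - 1*6)*v(0, G(6)))*(-6) - 347)² = (((72*(-4 - 1*6)/7)*6)*(-6) - 347)² = (((72*(-4 - 6)/7)*6)*(-6) - 347)² = ((((72/7)*(-10))*6)*(-6) - 347)² = (-720/7*6*(-6) - 347)² = (-4320/7*(-6) - 347)² = (25920/7 - 347)² = (23491/7)² = 551827081/49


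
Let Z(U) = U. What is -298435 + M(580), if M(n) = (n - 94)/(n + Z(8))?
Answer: -29246549/98 ≈ -2.9843e+5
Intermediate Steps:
M(n) = (-94 + n)/(8 + n) (M(n) = (n - 94)/(n + 8) = (-94 + n)/(8 + n))
-298435 + M(580) = -298435 + (-94 + 580)/(8 + 580) = -298435 + 486/588 = -298435 + (1/588)*486 = -298435 + 81/98 = -29246549/98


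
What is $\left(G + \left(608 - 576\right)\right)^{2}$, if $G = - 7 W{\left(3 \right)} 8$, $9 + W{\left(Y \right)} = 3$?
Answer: $135424$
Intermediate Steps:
$W{\left(Y \right)} = -6$ ($W{\left(Y \right)} = -9 + 3 = -6$)
$G = 336$ ($G = \left(-7\right) \left(-6\right) 8 = 42 \cdot 8 = 336$)
$\left(G + \left(608 - 576\right)\right)^{2} = \left(336 + \left(608 - 576\right)\right)^{2} = \left(336 + 32\right)^{2} = 368^{2} = 135424$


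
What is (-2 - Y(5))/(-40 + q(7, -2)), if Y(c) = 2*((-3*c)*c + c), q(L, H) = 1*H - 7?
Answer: -138/49 ≈ -2.8163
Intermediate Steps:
q(L, H) = -7 + H (q(L, H) = H - 7 = -7 + H)
Y(c) = -6*c² + 2*c (Y(c) = 2*(-3*c² + c) = 2*(c - 3*c²) = -6*c² + 2*c)
(-2 - Y(5))/(-40 + q(7, -2)) = (-2 - 2*5*(1 - 3*5))/(-40 + (-7 - 2)) = (-2 - 2*5*(1 - 15))/(-40 - 9) = (-2 - 2*5*(-14))/(-49) = -(-2 - 1*(-140))/49 = -(-2 + 140)/49 = -1/49*138 = -138/49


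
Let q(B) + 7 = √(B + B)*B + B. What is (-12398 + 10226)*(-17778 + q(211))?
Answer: 38170728 - 458292*√422 ≈ 2.8756e+7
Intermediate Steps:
q(B) = -7 + B + √2*B^(3/2) (q(B) = -7 + (√(B + B)*B + B) = -7 + (√(2*B)*B + B) = -7 + ((√2*√B)*B + B) = -7 + (√2*B^(3/2) + B) = -7 + (B + √2*B^(3/2)) = -7 + B + √2*B^(3/2))
(-12398 + 10226)*(-17778 + q(211)) = (-12398 + 10226)*(-17778 + (-7 + 211 + √2*211^(3/2))) = -2172*(-17778 + (-7 + 211 + √2*(211*√211))) = -2172*(-17778 + (-7 + 211 + 211*√422)) = -2172*(-17778 + (204 + 211*√422)) = -2172*(-17574 + 211*√422) = 38170728 - 458292*√422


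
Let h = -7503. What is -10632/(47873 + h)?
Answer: -5316/20185 ≈ -0.26336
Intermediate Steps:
-10632/(47873 + h) = -10632/(47873 - 7503) = -10632/40370 = -10632*1/40370 = -5316/20185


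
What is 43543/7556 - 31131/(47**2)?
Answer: -139039349/16691204 ≈ -8.3301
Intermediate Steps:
43543/7556 - 31131/(47**2) = 43543*(1/7556) - 31131/2209 = 43543/7556 - 31131*1/2209 = 43543/7556 - 31131/2209 = -139039349/16691204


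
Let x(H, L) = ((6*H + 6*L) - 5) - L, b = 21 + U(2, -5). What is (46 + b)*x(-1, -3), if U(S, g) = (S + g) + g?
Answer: -1534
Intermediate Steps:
U(S, g) = S + 2*g
b = 13 (b = 21 + (2 + 2*(-5)) = 21 + (2 - 10) = 21 - 8 = 13)
x(H, L) = -5 + 5*L + 6*H (x(H, L) = (-5 + 6*H + 6*L) - L = -5 + 5*L + 6*H)
(46 + b)*x(-1, -3) = (46 + 13)*(-5 + 5*(-3) + 6*(-1)) = 59*(-5 - 15 - 6) = 59*(-26) = -1534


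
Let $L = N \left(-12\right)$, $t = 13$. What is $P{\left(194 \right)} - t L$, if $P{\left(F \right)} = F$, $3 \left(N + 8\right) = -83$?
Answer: $-5370$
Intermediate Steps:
$N = - \frac{107}{3}$ ($N = -8 + \frac{1}{3} \left(-83\right) = -8 - \frac{83}{3} = - \frac{107}{3} \approx -35.667$)
$L = 428$ ($L = \left(- \frac{107}{3}\right) \left(-12\right) = 428$)
$P{\left(194 \right)} - t L = 194 - 13 \cdot 428 = 194 - 5564 = -5370$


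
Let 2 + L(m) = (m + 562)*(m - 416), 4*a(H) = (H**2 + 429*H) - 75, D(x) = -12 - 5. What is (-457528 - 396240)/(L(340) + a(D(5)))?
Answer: 3415072/281295 ≈ 12.141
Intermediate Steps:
D(x) = -17
a(H) = -75/4 + H**2/4 + 429*H/4 (a(H) = ((H**2 + 429*H) - 75)/4 = (-75 + H**2 + 429*H)/4 = -75/4 + H**2/4 + 429*H/4)
L(m) = -2 + (-416 + m)*(562 + m) (L(m) = -2 + (m + 562)*(m - 416) = -2 + (562 + m)*(-416 + m) = -2 + (-416 + m)*(562 + m))
(-457528 - 396240)/(L(340) + a(D(5))) = (-457528 - 396240)/((-233794 + 340**2 + 146*340) + (-75/4 + (1/4)*(-17)**2 + (429/4)*(-17))) = -853768/((-233794 + 115600 + 49640) + (-75/4 + (1/4)*289 - 7293/4)) = -853768/(-68554 + (-75/4 + 289/4 - 7293/4)) = -853768/(-68554 - 7079/4) = -853768/(-281295/4) = -853768*(-4/281295) = 3415072/281295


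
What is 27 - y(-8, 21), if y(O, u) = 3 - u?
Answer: 45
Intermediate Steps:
27 - y(-8, 21) = 27 - (3 - 1*21) = 27 - (3 - 21) = 27 - 1*(-18) = 27 + 18 = 45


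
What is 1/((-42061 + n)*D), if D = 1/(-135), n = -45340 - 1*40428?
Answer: 135/127829 ≈ 0.0010561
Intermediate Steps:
n = -85768 (n = -45340 - 40428 = -85768)
D = -1/135 ≈ -0.0074074
1/((-42061 + n)*D) = 1/((-42061 - 85768)*(-1/135)) = -135/(-127829) = -1/127829*(-135) = 135/127829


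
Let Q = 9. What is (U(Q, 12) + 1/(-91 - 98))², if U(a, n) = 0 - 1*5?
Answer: 894916/35721 ≈ 25.053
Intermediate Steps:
U(a, n) = -5 (U(a, n) = 0 - 5 = -5)
(U(Q, 12) + 1/(-91 - 98))² = (-5 + 1/(-91 - 98))² = (-5 + 1/(-189))² = (-5 - 1/189)² = (-946/189)² = 894916/35721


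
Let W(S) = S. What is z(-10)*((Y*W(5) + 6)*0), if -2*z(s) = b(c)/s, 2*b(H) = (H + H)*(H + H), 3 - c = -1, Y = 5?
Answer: 0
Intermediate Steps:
c = 4 (c = 3 - 1*(-1) = 3 + 1 = 4)
b(H) = 2*H² (b(H) = ((H + H)*(H + H))/2 = ((2*H)*(2*H))/2 = (4*H²)/2 = 2*H²)
z(s) = -16/s (z(s) = -2*4²/(2*s) = -2*16/(2*s) = -16/s)
z(-10)*((Y*W(5) + 6)*0) = (-16/(-10))*((5*5 + 6)*0) = (-16*(-⅒))*((25 + 6)*0) = 8*(31*0)/5 = (8/5)*0 = 0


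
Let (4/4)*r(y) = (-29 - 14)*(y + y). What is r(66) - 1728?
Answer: -7404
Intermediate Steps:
r(y) = -86*y (r(y) = (-29 - 14)*(y + y) = -86*y)
r(66) - 1728 = -86*66 - 1728 = -5676 - 1728 = -7404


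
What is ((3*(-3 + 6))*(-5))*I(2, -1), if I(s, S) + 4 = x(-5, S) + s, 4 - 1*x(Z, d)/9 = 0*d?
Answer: -1530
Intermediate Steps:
x(Z, d) = 36 (x(Z, d) = 36 - 0*d = 36 - 9*0 = 36 + 0 = 36)
I(s, S) = 32 + s (I(s, S) = -4 + (36 + s) = 32 + s)
((3*(-3 + 6))*(-5))*I(2, -1) = ((3*(-3 + 6))*(-5))*(32 + 2) = ((3*3)*(-5))*34 = (9*(-5))*34 = -45*34 = -1530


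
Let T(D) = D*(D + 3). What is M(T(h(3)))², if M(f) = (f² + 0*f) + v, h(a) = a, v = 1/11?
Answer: 12709225/121 ≈ 1.0503e+5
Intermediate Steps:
v = 1/11 ≈ 0.090909
T(D) = D*(3 + D)
M(f) = 1/11 + f² (M(f) = (f² + 0*f) + 1/11 = (f² + 0) + 1/11 = f² + 1/11 = 1/11 + f²)
M(T(h(3)))² = (1/11 + (3*(3 + 3))²)² = (1/11 + (3*6)²)² = (1/11 + 18²)² = (1/11 + 324)² = (3565/11)² = 12709225/121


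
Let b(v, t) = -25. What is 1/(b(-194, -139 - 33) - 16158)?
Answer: -1/16183 ≈ -6.1793e-5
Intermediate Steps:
1/(b(-194, -139 - 33) - 16158) = 1/(-25 - 16158) = 1/(-16183) = -1/16183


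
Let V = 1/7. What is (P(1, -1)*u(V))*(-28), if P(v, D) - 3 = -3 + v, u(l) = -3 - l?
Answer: 88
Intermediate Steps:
V = ⅐ (V = 1*(⅐) = ⅐ ≈ 0.14286)
P(v, D) = v (P(v, D) = 3 + (-3 + v) = v)
(P(1, -1)*u(V))*(-28) = (1*(-3 - 1*⅐))*(-28) = (1*(-3 - ⅐))*(-28) = (1*(-22/7))*(-28) = -22/7*(-28) = 88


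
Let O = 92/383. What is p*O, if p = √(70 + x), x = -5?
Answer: 92*√65/383 ≈ 1.9366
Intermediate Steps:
O = 92/383 (O = 92*(1/383) = 92/383 ≈ 0.24021)
p = √65 (p = √(70 - 5) = √65 ≈ 8.0623)
p*O = √65*(92/383) = 92*√65/383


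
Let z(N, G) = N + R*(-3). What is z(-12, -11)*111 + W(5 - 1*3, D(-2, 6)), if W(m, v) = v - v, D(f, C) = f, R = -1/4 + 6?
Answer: -12987/4 ≈ -3246.8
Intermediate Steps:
R = 23/4 (R = -1*¼ + 6 = -¼ + 6 = 23/4 ≈ 5.7500)
W(m, v) = 0
z(N, G) = -69/4 + N (z(N, G) = N + (23/4)*(-3) = N - 69/4 = -69/4 + N)
z(-12, -11)*111 + W(5 - 1*3, D(-2, 6)) = (-69/4 - 12)*111 + 0 = -117/4*111 + 0 = -12987/4 + 0 = -12987/4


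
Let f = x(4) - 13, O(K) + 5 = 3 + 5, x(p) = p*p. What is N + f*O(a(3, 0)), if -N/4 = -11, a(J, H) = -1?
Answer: 53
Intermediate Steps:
x(p) = p²
O(K) = 3 (O(K) = -5 + (3 + 5) = -5 + 8 = 3)
f = 3 (f = 4² - 13 = 16 - 13 = 3)
N = 44 (N = -4*(-11) = 44)
N + f*O(a(3, 0)) = 44 + 3*3 = 44 + 9 = 53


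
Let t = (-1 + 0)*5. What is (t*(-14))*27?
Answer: 1890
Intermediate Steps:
t = -5 (t = -1*5 = -5)
(t*(-14))*27 = -5*(-14)*27 = 70*27 = 1890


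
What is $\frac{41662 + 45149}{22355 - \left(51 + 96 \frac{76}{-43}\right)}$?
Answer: $\frac{3732873}{966368} \approx 3.8628$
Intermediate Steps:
$\frac{41662 + 45149}{22355 - \left(51 + 96 \frac{76}{-43}\right)} = \frac{86811}{22355 - \left(51 + 96 \cdot 76 \left(- \frac{1}{43}\right)\right)} = \frac{86811}{22355 - - \frac{5103}{43}} = \frac{86811}{22355 + \left(-51 + \frac{7296}{43}\right)} = \frac{86811}{22355 + \frac{5103}{43}} = \frac{86811}{\frac{966368}{43}} = 86811 \cdot \frac{43}{966368} = \frac{3732873}{966368}$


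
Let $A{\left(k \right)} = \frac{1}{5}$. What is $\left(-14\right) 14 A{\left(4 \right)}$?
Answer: $- \frac{196}{5} \approx -39.2$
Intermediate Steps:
$A{\left(k \right)} = \frac{1}{5}$
$\left(-14\right) 14 A{\left(4 \right)} = \left(-14\right) 14 \cdot \frac{1}{5} = \left(-196\right) \frac{1}{5} = - \frac{196}{5}$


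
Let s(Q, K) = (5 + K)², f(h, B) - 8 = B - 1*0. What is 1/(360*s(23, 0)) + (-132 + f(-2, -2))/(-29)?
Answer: 1134029/261000 ≈ 4.3449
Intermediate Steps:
f(h, B) = 8 + B (f(h, B) = 8 + (B - 1*0) = 8 + (B + 0) = 8 + B)
1/(360*s(23, 0)) + (-132 + f(-2, -2))/(-29) = 1/(360*((5 + 0)²)) + (-132 + (8 - 2))/(-29) = 1/(360*(5²)) + (-132 + 6)*(-1/29) = (1/360)/25 - 126*(-1/29) = (1/360)*(1/25) + 126/29 = 1/9000 + 126/29 = 1134029/261000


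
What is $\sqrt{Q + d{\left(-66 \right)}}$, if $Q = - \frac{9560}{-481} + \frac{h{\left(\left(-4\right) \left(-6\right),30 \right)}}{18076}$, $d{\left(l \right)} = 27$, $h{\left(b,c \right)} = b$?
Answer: $\frac{\sqrt{221478118252781}}{2173639} \approx 6.8466$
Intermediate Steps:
$Q = \frac{43204526}{2173639}$ ($Q = - \frac{9560}{-481} + \frac{\left(-4\right) \left(-6\right)}{18076} = \left(-9560\right) \left(- \frac{1}{481}\right) + 24 \cdot \frac{1}{18076} = \frac{9560}{481} + \frac{6}{4519} = \frac{43204526}{2173639} \approx 19.877$)
$\sqrt{Q + d{\left(-66 \right)}} = \sqrt{\frac{43204526}{2173639} + 27} = \sqrt{\frac{101892779}{2173639}} = \frac{\sqrt{221478118252781}}{2173639}$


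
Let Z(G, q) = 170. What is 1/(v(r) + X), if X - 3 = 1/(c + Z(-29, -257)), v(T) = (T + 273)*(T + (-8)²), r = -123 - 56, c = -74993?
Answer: -74823/808612162 ≈ -9.2533e-5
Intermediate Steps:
r = -179
v(T) = (64 + T)*(273 + T) (v(T) = (273 + T)*(T + 64) = (273 + T)*(64 + T) = (64 + T)*(273 + T))
X = 224468/74823 (X = 3 + 1/(-74993 + 170) = 3 + 1/(-74823) = 3 - 1/74823 = 224468/74823 ≈ 3.0000)
1/(v(r) + X) = 1/((17472 + (-179)² + 337*(-179)) + 224468/74823) = 1/((17472 + 32041 - 60323) + 224468/74823) = 1/(-10810 + 224468/74823) = 1/(-808612162/74823) = -74823/808612162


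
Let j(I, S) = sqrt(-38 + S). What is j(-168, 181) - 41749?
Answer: -41749 + sqrt(143) ≈ -41737.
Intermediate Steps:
j(-168, 181) - 41749 = sqrt(-38 + 181) - 41749 = sqrt(143) - 41749 = -41749 + sqrt(143)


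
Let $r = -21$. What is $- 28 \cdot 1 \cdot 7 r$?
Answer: $4116$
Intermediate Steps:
$- 28 \cdot 1 \cdot 7 r = - 28 \cdot 1 \cdot 7 \left(-21\right) = \left(-28\right) 7 \left(-21\right) = \left(-196\right) \left(-21\right) = 4116$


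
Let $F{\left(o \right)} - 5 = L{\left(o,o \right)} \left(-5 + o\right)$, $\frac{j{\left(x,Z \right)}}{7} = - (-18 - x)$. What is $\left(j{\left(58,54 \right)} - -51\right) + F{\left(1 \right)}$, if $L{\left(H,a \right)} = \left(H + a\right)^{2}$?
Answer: $572$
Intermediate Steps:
$j{\left(x,Z \right)} = 126 + 7 x$ ($j{\left(x,Z \right)} = 7 \left(- (-18 - x)\right) = 7 \left(18 + x\right) = 126 + 7 x$)
$F{\left(o \right)} = 5 + 4 o^{2} \left(-5 + o\right)$ ($F{\left(o \right)} = 5 + \left(o + o\right)^{2} \left(-5 + o\right) = 5 + \left(2 o\right)^{2} \left(-5 + o\right) = 5 + 4 o^{2} \left(-5 + o\right)$)
$\left(j{\left(58,54 \right)} - -51\right) + F{\left(1 \right)} = \left(\left(126 + 7 \cdot 58\right) - -51\right) + \left(5 - 20 \cdot 1^{2} + 4 \cdot 1^{3}\right) = \left(\left(126 + 406\right) + \left(-27 + 78\right)\right) + \left(5 - 20 + 4 \cdot 1\right) = \left(532 + 51\right) + \left(5 - 20 + 4\right) = 583 - 11 = 572$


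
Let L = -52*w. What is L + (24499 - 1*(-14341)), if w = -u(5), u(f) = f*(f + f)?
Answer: 41440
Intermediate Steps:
u(f) = 2*f² (u(f) = f*(2*f) = 2*f²)
w = -50 (w = -2*5² = -2*25 = -1*50 = -50)
L = 2600 (L = -52*(-50) = 2600)
L + (24499 - 1*(-14341)) = 2600 + (24499 - 1*(-14341)) = 2600 + (24499 + 14341) = 2600 + 38840 = 41440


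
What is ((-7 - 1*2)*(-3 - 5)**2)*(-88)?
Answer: 50688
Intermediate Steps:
((-7 - 1*2)*(-3 - 5)**2)*(-88) = ((-7 - 2)*(-8)**2)*(-88) = -9*64*(-88) = -576*(-88) = 50688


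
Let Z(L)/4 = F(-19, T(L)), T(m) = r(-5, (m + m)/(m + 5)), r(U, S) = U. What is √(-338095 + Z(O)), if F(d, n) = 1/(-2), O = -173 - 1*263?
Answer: I*√338097 ≈ 581.46*I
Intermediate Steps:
O = -436 (O = -173 - 263 = -436)
T(m) = -5
F(d, n) = -½
Z(L) = -2 (Z(L) = 4*(-½) = -2)
√(-338095 + Z(O)) = √(-338095 - 2) = √(-338097) = I*√338097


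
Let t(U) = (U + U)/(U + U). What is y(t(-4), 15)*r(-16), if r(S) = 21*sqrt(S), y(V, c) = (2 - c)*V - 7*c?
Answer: -9912*I ≈ -9912.0*I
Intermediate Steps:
t(U) = 1 (t(U) = (2*U)/((2*U)) = (2*U)*(1/(2*U)) = 1)
y(V, c) = -7*c + V*(2 - c) (y(V, c) = V*(2 - c) - 7*c = -7*c + V*(2 - c))
y(t(-4), 15)*r(-16) = (-7*15 + 2*1 - 1*1*15)*(21*sqrt(-16)) = (-105 + 2 - 15)*(21*(4*I)) = -9912*I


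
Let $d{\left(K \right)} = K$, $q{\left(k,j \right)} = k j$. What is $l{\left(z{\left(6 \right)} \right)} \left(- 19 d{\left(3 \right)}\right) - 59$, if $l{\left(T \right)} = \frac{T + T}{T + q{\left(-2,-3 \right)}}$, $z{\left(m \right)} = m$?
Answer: $-116$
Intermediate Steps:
$q{\left(k,j \right)} = j k$
$l{\left(T \right)} = \frac{2 T}{6 + T}$ ($l{\left(T \right)} = \frac{T + T}{T - -6} = \frac{2 T}{T + 6} = \frac{2 T}{6 + T}$)
$l{\left(z{\left(6 \right)} \right)} \left(- 19 d{\left(3 \right)}\right) - 59 = 2 \cdot 6 \frac{1}{6 + 6} \left(\left(-19\right) 3\right) - 59 = 2 \cdot 6 \cdot \frac{1}{12} \left(-57\right) - 59 = 1 \left(-57\right) - 59 = -57 - 59 = -116$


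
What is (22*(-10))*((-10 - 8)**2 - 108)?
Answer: -47520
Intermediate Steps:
(22*(-10))*((-10 - 8)**2 - 108) = -220*((-18)**2 - 108) = -220*(324 - 108) = -220*216 = -47520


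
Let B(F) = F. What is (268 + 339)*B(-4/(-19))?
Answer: 2428/19 ≈ 127.79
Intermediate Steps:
(268 + 339)*B(-4/(-19)) = (268 + 339)*(-4/(-19)) = 607*(-4*(-1/19)) = 607*(4/19) = 2428/19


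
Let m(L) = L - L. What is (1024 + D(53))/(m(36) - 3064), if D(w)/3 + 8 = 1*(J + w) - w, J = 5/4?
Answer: -4015/12256 ≈ -0.32759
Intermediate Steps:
J = 5/4 (J = 5*(1/4) = 5/4 ≈ 1.2500)
m(L) = 0
D(w) = -81/4 (D(w) = -24 + 3*(1*(5/4 + w) - w) = -24 + 3*((5/4 + w) - w) = -24 + 3*(5/4) = -24 + 15/4 = -81/4)
(1024 + D(53))/(m(36) - 3064) = (1024 - 81/4)/(0 - 3064) = (4015/4)/(-3064) = (4015/4)*(-1/3064) = -4015/12256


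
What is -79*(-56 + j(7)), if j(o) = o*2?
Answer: 3318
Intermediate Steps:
j(o) = 2*o
-79*(-56 + j(7)) = -79*(-56 + 2*7) = -79*(-56 + 14) = -79*(-42) = 3318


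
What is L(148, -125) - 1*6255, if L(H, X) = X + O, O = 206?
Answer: -6174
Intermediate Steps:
L(H, X) = 206 + X (L(H, X) = X + 206 = 206 + X)
L(148, -125) - 1*6255 = (206 - 125) - 1*6255 = 81 - 6255 = -6174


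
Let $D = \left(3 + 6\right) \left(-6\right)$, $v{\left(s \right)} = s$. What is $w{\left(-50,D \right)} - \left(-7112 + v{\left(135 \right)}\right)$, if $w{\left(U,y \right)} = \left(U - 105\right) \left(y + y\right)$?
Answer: $23717$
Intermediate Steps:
$D = -54$ ($D = 9 \left(-6\right) = -54$)
$w{\left(U,y \right)} = 2 y \left(-105 + U\right)$ ($w{\left(U,y \right)} = \left(U - 105\right) 2 y = \left(-105 + U\right) 2 y = 2 y \left(-105 + U\right)$)
$w{\left(-50,D \right)} - \left(-7112 + v{\left(135 \right)}\right) = 2 \left(-54\right) \left(-105 - 50\right) - \left(-7112 + 135\right) = 2 \left(-54\right) \left(-155\right) - -6977 = 16740 + 6977 = 23717$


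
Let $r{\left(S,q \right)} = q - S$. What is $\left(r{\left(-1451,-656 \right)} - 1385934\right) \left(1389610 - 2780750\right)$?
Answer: $1926922268460$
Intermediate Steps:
$\left(r{\left(-1451,-656 \right)} - 1385934\right) \left(1389610 - 2780750\right) = \left(\left(-656 - -1451\right) - 1385934\right) \left(1389610 - 2780750\right) = \left(\left(-656 + 1451\right) - 1385934\right) \left(-1391140\right) = \left(795 - 1385934\right) \left(-1391140\right) = \left(-1385139\right) \left(-1391140\right) = 1926922268460$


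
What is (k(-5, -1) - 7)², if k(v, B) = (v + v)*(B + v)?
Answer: 2809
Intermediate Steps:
k(v, B) = 2*v*(B + v) (k(v, B) = (2*v)*(B + v) = 2*v*(B + v))
(k(-5, -1) - 7)² = (2*(-5)*(-1 - 5) - 7)² = (2*(-5)*(-6) - 7)² = (60 - 7)² = 53² = 2809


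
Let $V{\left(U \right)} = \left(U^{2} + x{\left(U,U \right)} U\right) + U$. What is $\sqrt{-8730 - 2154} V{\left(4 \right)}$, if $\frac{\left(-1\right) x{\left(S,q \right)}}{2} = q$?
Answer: $- 24 i \sqrt{2721} \approx - 1251.9 i$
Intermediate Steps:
$x{\left(S,q \right)} = - 2 q$
$V{\left(U \right)} = U - U^{2}$ ($V{\left(U \right)} = \left(U^{2} + - 2 U U\right) + U = \left(U^{2} - 2 U^{2}\right) + U = - U^{2} + U = U - U^{2}$)
$\sqrt{-8730 - 2154} V{\left(4 \right)} = \sqrt{-8730 - 2154} \cdot 4 \left(1 - 4\right) = \sqrt{-10884} \cdot 4 \left(1 - 4\right) = 2 i \sqrt{2721} \cdot 4 \left(-3\right) = 2 i \sqrt{2721} \left(-12\right) = - 24 i \sqrt{2721}$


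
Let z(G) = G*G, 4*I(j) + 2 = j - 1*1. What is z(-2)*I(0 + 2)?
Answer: -1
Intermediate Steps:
I(j) = -¾ + j/4 (I(j) = -½ + (j - 1*1)/4 = -½ + (j - 1)/4 = -½ + (-1 + j)/4 = -½ + (-¼ + j/4) = -¾ + j/4)
z(G) = G²
z(-2)*I(0 + 2) = (-2)²*(-¾ + (0 + 2)/4) = 4*(-¾ + (¼)*2) = 4*(-¾ + ½) = 4*(-¼) = -1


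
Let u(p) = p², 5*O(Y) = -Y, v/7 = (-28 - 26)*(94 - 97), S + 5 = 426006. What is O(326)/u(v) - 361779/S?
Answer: -1163149127473/1369546354890 ≈ -0.84929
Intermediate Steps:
S = 426001 (S = -5 + 426006 = 426001)
v = 1134 (v = 7*((-28 - 26)*(94 - 97)) = 7*(-54*(-3)) = 7*162 = 1134)
O(Y) = -Y/5 (O(Y) = (-Y)/5 = -Y/5)
O(326)/u(v) - 361779/S = (-⅕*326)/(1134²) - 361779/426001 = -326/5/1285956 - 361779*1/426001 = -326/5*1/1285956 - 361779/426001 = -163/3214890 - 361779/426001 = -1163149127473/1369546354890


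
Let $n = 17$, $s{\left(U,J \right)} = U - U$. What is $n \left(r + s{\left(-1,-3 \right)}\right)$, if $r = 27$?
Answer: $459$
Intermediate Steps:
$s{\left(U,J \right)} = 0$
$n \left(r + s{\left(-1,-3 \right)}\right) = 17 \left(27 + 0\right) = 17 \cdot 27 = 459$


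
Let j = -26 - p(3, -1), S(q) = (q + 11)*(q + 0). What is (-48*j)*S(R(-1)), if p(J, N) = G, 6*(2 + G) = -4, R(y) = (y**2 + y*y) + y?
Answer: 13440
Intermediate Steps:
R(y) = y + 2*y**2 (R(y) = (y**2 + y**2) + y = 2*y**2 + y = y + 2*y**2)
G = -8/3 (G = -2 + (1/6)*(-4) = -2 - 2/3 = -8/3 ≈ -2.6667)
p(J, N) = -8/3
S(q) = q*(11 + q) (S(q) = (11 + q)*q = q*(11 + q))
j = -70/3 (j = -26 - 1*(-8/3) = -26 + 8/3 = -70/3 ≈ -23.333)
(-48*j)*S(R(-1)) = (-48*(-70/3))*((-(1 + 2*(-1)))*(11 - (1 + 2*(-1)))) = 1120*((-(1 - 2))*(11 - (1 - 2))) = 1120*((-1*(-1))*(11 - 1*(-1))) = 1120*(1*(11 + 1)) = 1120*(1*12) = 1120*12 = 13440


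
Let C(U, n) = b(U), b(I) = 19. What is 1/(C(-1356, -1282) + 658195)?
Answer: 1/658214 ≈ 1.5193e-6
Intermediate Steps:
C(U, n) = 19
1/(C(-1356, -1282) + 658195) = 1/(19 + 658195) = 1/658214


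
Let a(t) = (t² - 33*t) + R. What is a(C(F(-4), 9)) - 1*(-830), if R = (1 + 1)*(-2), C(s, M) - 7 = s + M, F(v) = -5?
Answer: 584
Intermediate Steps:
C(s, M) = 7 + M + s (C(s, M) = 7 + (s + M) = 7 + (M + s) = 7 + M + s)
R = -4 (R = 2*(-2) = -4)
a(t) = -4 + t² - 33*t (a(t) = (t² - 33*t) - 4 = -4 + t² - 33*t)
a(C(F(-4), 9)) - 1*(-830) = (-4 + (7 + 9 - 5)² - 33*(7 + 9 - 5)) - 1*(-830) = (-4 + 11² - 33*11) + 830 = (-4 + 121 - 363) + 830 = -246 + 830 = 584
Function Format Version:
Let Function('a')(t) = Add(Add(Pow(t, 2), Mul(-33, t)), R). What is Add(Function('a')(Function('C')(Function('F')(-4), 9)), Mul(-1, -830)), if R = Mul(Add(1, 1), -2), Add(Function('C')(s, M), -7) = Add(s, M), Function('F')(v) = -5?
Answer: 584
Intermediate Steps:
Function('C')(s, M) = Add(7, M, s) (Function('C')(s, M) = Add(7, Add(s, M)) = Add(7, Add(M, s)) = Add(7, M, s))
R = -4 (R = Mul(2, -2) = -4)
Function('a')(t) = Add(-4, Pow(t, 2), Mul(-33, t)) (Function('a')(t) = Add(Add(Pow(t, 2), Mul(-33, t)), -4) = Add(-4, Pow(t, 2), Mul(-33, t)))
Add(Function('a')(Function('C')(Function('F')(-4), 9)), Mul(-1, -830)) = Add(Add(-4, Pow(Add(7, 9, -5), 2), Mul(-33, Add(7, 9, -5))), Mul(-1, -830)) = Add(Add(-4, Pow(11, 2), Mul(-33, 11)), 830) = Add(Add(-4, 121, -363), 830) = Add(-246, 830) = 584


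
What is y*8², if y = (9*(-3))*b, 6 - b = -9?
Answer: -25920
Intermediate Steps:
b = 15 (b = 6 - 1*(-9) = 6 + 9 = 15)
y = -405 (y = (9*(-3))*15 = -27*15 = -405)
y*8² = -405*8² = -405*64 = -25920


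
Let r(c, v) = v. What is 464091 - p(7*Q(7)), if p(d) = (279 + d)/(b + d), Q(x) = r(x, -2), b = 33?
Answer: 8817464/19 ≈ 4.6408e+5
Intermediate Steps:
Q(x) = -2
p(d) = (279 + d)/(33 + d)
464091 - p(7*Q(7)) = 464091 - (279 + 7*(-2))/(33 + 7*(-2)) = 464091 - (279 - 14)/(33 - 14) = 464091 - 265/19 = 8817464/19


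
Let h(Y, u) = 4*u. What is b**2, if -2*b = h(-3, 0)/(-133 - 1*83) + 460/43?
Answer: 52900/1849 ≈ 28.610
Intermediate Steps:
b = -230/43 (b = -((4*0)/(-133 - 1*83) + 460/43)/2 = -(0/(-133 - 83) + 460*(1/43))/2 = -(0/(-216) + 460/43)/2 = -(0*(-1/216) + 460/43)/2 = -(0 + 460/43)/2 = -1/2*460/43 = -230/43 ≈ -5.3488)
b**2 = (-230/43)**2 = 52900/1849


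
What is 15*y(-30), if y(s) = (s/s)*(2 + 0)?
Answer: 30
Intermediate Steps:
y(s) = 2 (y(s) = 1*2 = 2)
15*y(-30) = 15*2 = 30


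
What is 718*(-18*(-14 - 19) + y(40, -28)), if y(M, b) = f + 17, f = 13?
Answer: 448032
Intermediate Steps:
y(M, b) = 30 (y(M, b) = 13 + 17 = 30)
718*(-18*(-14 - 19) + y(40, -28)) = 718*(-18*(-14 - 19) + 30) = 718*(-18*(-33) + 30) = 718*(594 + 30) = 718*624 = 448032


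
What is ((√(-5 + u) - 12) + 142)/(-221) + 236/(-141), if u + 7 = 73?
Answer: -5422/2397 - √61/221 ≈ -2.2973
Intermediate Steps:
u = 66 (u = -7 + 73 = 66)
((√(-5 + u) - 12) + 142)/(-221) + 236/(-141) = ((√(-5 + 66) - 12) + 142)/(-221) + 236/(-141) = ((√61 - 12) + 142)*(-1/221) + 236*(-1/141) = ((-12 + √61) + 142)*(-1/221) - 236/141 = (130 + √61)*(-1/221) - 236/141 = (-10/17 - √61/221) - 236/141 = -5422/2397 - √61/221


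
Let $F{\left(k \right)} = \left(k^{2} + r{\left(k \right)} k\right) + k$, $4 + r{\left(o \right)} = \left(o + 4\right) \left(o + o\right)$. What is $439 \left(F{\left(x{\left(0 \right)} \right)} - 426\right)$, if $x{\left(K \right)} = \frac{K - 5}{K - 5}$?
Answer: $-183502$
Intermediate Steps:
$x{\left(K \right)} = 1$ ($x{\left(K \right)} = \frac{-5 + K}{-5 + K} = 1$)
$r{\left(o \right)} = -4 + 2 o \left(4 + o\right)$ ($r{\left(o \right)} = -4 + \left(o + 4\right) \left(o + o\right) = -4 + \left(4 + o\right) 2 o = -4 + 2 o \left(4 + o\right)$)
$F{\left(k \right)} = k + k^{2} + k \left(-4 + 2 k^{2} + 8 k\right)$ ($F{\left(k \right)} = \left(k^{2} + \left(-4 + 2 k^{2} + 8 k\right) k\right) + k = \left(k^{2} + k \left(-4 + 2 k^{2} + 8 k\right)\right) + k = k + k^{2} + k \left(-4 + 2 k^{2} + 8 k\right)$)
$439 \left(F{\left(x{\left(0 \right)} \right)} - 426\right) = 439 \left(1 \left(-3 + 2 \cdot 1^{2} + 9 \cdot 1\right) - 426\right) = 439 \left(1 \left(-3 + 2 \cdot 1 + 9\right) - 426\right) = 439 \left(1 \left(-3 + 2 + 9\right) - 426\right) = 439 \left(1 \cdot 8 - 426\right) = 439 \left(8 - 426\right) = 439 \left(-418\right) = -183502$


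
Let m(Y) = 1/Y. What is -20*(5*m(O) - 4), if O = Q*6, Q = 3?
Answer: 670/9 ≈ 74.444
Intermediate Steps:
O = 18 (O = 3*6 = 18)
m(Y) = 1/Y
-20*(5*m(O) - 4) = -20*(5/18 - 4) = -20*(-67/18) = 670/9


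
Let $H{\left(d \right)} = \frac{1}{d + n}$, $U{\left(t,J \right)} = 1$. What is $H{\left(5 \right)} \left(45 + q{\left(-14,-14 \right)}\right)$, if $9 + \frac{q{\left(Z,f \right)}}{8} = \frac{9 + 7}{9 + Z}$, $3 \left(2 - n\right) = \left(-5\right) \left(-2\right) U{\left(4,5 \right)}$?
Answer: $- \frac{789}{55} \approx -14.345$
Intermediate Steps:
$n = - \frac{4}{3}$ ($n = 2 - \frac{\left(-5\right) \left(-2\right) 1}{3} = 2 - \frac{10 \cdot 1}{3} = 2 - \frac{10}{3} = - \frac{4}{3} \approx -1.3333$)
$q{\left(Z,f \right)} = -72 + \frac{128}{9 + Z}$ ($q{\left(Z,f \right)} = -72 + 8 \frac{9 + 7}{9 + Z} = -72 + 8 \frac{16}{9 + Z} = -72 + \frac{128}{9 + Z}$)
$H{\left(d \right)} = \frac{1}{- \frac{4}{3} + d}$ ($H{\left(d \right)} = \frac{1}{d - \frac{4}{3}} = \frac{1}{- \frac{4}{3} + d}$)
$H{\left(5 \right)} \left(45 + q{\left(-14,-14 \right)}\right) = \frac{3}{-4 + 3 \cdot 5} \left(45 + \frac{8 \left(-65 - -126\right)}{9 - 14}\right) = \frac{3}{-4 + 15} \left(45 + \frac{8 \left(-65 + 126\right)}{-5}\right) = \frac{3}{11} \left(45 + 8 \left(- \frac{1}{5}\right) 61\right) = 3 \cdot \frac{1}{11} \left(45 - \frac{488}{5}\right) = \frac{3}{11} \left(- \frac{263}{5}\right) = - \frac{789}{55}$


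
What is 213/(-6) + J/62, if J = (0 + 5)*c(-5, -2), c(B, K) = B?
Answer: -1113/31 ≈ -35.903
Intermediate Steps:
J = -25 (J = (0 + 5)*(-5) = 5*(-5) = -25)
213/(-6) + J/62 = 213/(-6) - 25/62 = 213*(-1/6) - 25*1/62 = -71/2 - 25/62 = -1113/31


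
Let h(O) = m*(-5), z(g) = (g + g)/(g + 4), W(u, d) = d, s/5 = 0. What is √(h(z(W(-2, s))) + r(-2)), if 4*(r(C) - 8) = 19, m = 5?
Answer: 7*I/2 ≈ 3.5*I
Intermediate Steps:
r(C) = 51/4 (r(C) = 8 + (¼)*19 = 8 + 19/4 = 51/4)
s = 0 (s = 5*0 = 0)
z(g) = 2*g/(4 + g) (z(g) = (2*g)/(4 + g) = 2*g/(4 + g))
h(O) = -25 (h(O) = 5*(-5) = -25)
√(h(z(W(-2, s))) + r(-2)) = √(-25 + 51/4) = √(-49/4) = 7*I/2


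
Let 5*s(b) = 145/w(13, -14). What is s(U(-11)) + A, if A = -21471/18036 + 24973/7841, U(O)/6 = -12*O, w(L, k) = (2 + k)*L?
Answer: 554166709/306410598 ≈ 1.8086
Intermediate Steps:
w(L, k) = L*(2 + k)
U(O) = -72*O (U(O) = 6*(-12*O) = -72*O)
s(b) = -29/156 (s(b) = (145/((13*(2 - 14))))/5 = (145/((13*(-12))))/5 = (145/(-156))/5 = (145*(-1/156))/5 = (⅕)*(-145/156) = -29/156)
A = 94019639/47140092 (A = -21471*1/18036 + 24973*(1/7841) = -7157/6012 + 24973/7841 = 94019639/47140092 ≈ 1.9945)
s(U(-11)) + A = -29/156 + 94019639/47140092 = 554166709/306410598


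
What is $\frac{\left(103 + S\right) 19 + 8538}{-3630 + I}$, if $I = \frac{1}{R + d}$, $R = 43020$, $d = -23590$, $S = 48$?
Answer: $- \frac{221638010}{70530899} \approx -3.1424$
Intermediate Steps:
$I = \frac{1}{19430}$ ($I = \frac{1}{43020 - 23590} = \frac{1}{19430} \approx 5.1467 \cdot 10^{-5}$)
$\frac{\left(103 + S\right) 19 + 8538}{-3630 + I} = \frac{\left(103 + 48\right) 19 + 8538}{-3630 + \frac{1}{19430}} = \frac{151 \cdot 19 + 8538}{- \frac{70530899}{19430}} = \left(2869 + 8538\right) \left(- \frac{19430}{70530899}\right) = 11407 \left(- \frac{19430}{70530899}\right) = - \frac{221638010}{70530899}$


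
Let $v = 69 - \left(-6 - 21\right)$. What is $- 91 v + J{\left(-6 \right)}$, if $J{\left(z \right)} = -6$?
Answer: $-8742$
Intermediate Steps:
$v = 96$ ($v = 69 - \left(-6 - 21\right) = 69 - -27 = 69 + 27 = 96$)
$- 91 v + J{\left(-6 \right)} = \left(-91\right) 96 - 6 = -8736 - 6 = -8742$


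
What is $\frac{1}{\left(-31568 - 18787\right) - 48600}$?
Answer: $- \frac{1}{98955} \approx -1.0106 \cdot 10^{-5}$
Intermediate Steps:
$\frac{1}{\left(-31568 - 18787\right) - 48600} = \frac{1}{-50355 - 48600} = \frac{1}{-98955} = - \frac{1}{98955}$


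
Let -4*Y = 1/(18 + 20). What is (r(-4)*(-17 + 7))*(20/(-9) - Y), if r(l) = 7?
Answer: 106085/684 ≈ 155.09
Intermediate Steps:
Y = -1/152 (Y = -1/(4*(18 + 20)) = -1/4/38 = -1/4*1/38 = -1/152 ≈ -0.0065789)
(r(-4)*(-17 + 7))*(20/(-9) - Y) = (7*(-17 + 7))*(20/(-9) - 1*(-1/152)) = (7*(-10))*(20*(-1/9) + 1/152) = -70*(-20/9 + 1/152) = -70*(-3031/1368) = 106085/684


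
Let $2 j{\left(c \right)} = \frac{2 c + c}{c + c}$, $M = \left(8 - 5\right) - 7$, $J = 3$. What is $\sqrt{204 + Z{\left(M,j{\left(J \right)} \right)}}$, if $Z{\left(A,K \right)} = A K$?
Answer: $\sqrt{201} \approx 14.177$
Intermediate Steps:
$M = -4$ ($M = 3 - 7 = -4$)
$j{\left(c \right)} = \frac{3}{4}$ ($j{\left(c \right)} = \frac{\left(2 c + c\right) \frac{1}{c + c}}{2} = \frac{3 c \frac{1}{2 c}}{2} = \frac{1}{2} \cdot \frac{3}{2} = \frac{3}{4}$)
$\sqrt{204 + Z{\left(M,j{\left(J \right)} \right)}} = \sqrt{204 - 3} = \sqrt{201}$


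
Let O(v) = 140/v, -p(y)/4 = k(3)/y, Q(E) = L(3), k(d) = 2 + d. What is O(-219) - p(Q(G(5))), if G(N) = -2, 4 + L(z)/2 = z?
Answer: -2330/219 ≈ -10.639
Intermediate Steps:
L(z) = -8 + 2*z
Q(E) = -2 (Q(E) = -8 + 2*3 = -8 + 6 = -2)
p(y) = -20/y (p(y) = -4*(2 + 3)/y = -20/y)
O(-219) - p(Q(G(5))) = 140/(-219) - (-20)/(-2) = 140*(-1/219) - (-20)*(-1)/2 = -140/219 - 1*10 = -140/219 - 10 = -2330/219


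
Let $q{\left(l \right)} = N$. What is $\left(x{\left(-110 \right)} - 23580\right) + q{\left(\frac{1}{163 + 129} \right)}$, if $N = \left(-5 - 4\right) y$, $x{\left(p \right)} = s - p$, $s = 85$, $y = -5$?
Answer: $-23340$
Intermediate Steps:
$x{\left(p \right)} = 85 - p$
$N = 45$ ($N = \left(-5 - 4\right) \left(-5\right) = \left(-9\right) \left(-5\right) = 45$)
$q{\left(l \right)} = 45$
$\left(x{\left(-110 \right)} - 23580\right) + q{\left(\frac{1}{163 + 129} \right)} = \left(\left(85 - -110\right) - 23580\right) + 45 = \left(\left(85 + 110\right) - 23580\right) + 45 = \left(195 - 23580\right) + 45 = -23385 + 45 = -23340$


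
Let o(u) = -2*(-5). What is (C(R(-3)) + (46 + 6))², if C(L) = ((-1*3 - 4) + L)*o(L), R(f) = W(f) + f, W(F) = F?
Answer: 6084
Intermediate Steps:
R(f) = 2*f (R(f) = f + f = 2*f)
o(u) = 10
C(L) = -70 + 10*L (C(L) = ((-1*3 - 4) + L)*10 = ((-3 - 4) + L)*10 = (-7 + L)*10 = -70 + 10*L)
(C(R(-3)) + (46 + 6))² = ((-70 + 10*(2*(-3))) + (46 + 6))² = ((-70 + 10*(-6)) + 52)² = ((-70 - 60) + 52)² = (-130 + 52)² = (-78)² = 6084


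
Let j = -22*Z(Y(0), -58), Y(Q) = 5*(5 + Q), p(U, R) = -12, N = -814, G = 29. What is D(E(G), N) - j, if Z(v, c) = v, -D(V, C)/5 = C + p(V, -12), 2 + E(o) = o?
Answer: 4680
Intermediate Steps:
E(o) = -2 + o
Y(Q) = 25 + 5*Q
D(V, C) = 60 - 5*C (D(V, C) = -5*(C - 12) = -5*(-12 + C) = 60 - 5*C)
j = -550 (j = -22*(25 + 5*0) = -22*(25 + 0) = -22*25 = -550)
D(E(G), N) - j = (60 - 5*(-814)) - 1*(-550) = (60 + 4070) + 550 = 4130 + 550 = 4680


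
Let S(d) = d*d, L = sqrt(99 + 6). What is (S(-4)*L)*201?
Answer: 3216*sqrt(105) ≈ 32954.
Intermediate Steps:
L = sqrt(105) ≈ 10.247
S(d) = d**2
(S(-4)*L)*201 = ((-4)**2*sqrt(105))*201 = (16*sqrt(105))*201 = 3216*sqrt(105)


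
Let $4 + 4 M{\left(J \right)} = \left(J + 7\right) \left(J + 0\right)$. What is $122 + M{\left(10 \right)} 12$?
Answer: $620$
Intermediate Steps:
$M{\left(J \right)} = -1 + \frac{J \left(7 + J\right)}{4}$ ($M{\left(J \right)} = -1 + \frac{\left(J + 7\right) \left(J + 0\right)}{4} = -1 + \frac{\left(7 + J\right) J}{4} = -1 + \frac{J \left(7 + J\right)}{4}$)
$122 + M{\left(10 \right)} 12 = 122 + \left(-1 + \frac{10^{2}}{4} + \frac{7}{4} \cdot 10\right) 12 = 122 + \left(-1 + \frac{1}{4} \cdot 100 + \frac{35}{2}\right) 12 = 122 + \left(-1 + 25 + \frac{35}{2}\right) 12 = 122 + \frac{83}{2} \cdot 12 = 122 + 498 = 620$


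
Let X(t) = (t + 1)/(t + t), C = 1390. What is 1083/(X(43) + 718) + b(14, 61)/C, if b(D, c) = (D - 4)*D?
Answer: 6905635/4294544 ≈ 1.6080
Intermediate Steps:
X(t) = (1 + t)/(2*t) (X(t) = (1 + t)/((2*t)) = (1 + t)*(1/(2*t)) = (1 + t)/(2*t))
b(D, c) = D*(-4 + D) (b(D, c) = (-4 + D)*D = D*(-4 + D))
1083/(X(43) + 718) + b(14, 61)/C = 1083/((1/2)*(1 + 43)/43 + 718) + (14*(-4 + 14))/1390 = 1083/((1/2)*(1/43)*44 + 718) + (14*10)*(1/1390) = 1083/(22/43 + 718) + 140*(1/1390) = 1083/(30896/43) + 14/139 = 1083*(43/30896) + 14/139 = 46569/30896 + 14/139 = 6905635/4294544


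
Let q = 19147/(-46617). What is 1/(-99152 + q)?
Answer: -1137/112736291 ≈ -1.0085e-5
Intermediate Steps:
q = -467/1137 (q = 19147*(-1/46617) = -467/1137 ≈ -0.41073)
1/(-99152 + q) = 1/(-99152 - 467/1137) = 1/(-112736291/1137) = -1137/112736291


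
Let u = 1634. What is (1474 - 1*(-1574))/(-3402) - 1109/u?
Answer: -1458875/926478 ≈ -1.5746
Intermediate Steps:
(1474 - 1*(-1574))/(-3402) - 1109/u = (1474 - 1*(-1574))/(-3402) - 1109/1634 = (1474 + 1574)*(-1/3402) - 1109*1/1634 = 3048*(-1/3402) - 1109/1634 = -508/567 - 1109/1634 = -1458875/926478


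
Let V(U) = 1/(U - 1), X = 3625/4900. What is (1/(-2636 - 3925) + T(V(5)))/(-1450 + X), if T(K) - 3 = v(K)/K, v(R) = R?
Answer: -5143628/1863684855 ≈ -0.0027599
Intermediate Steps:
X = 145/196 (X = 3625*(1/4900) = 145/196 ≈ 0.73980)
V(U) = 1/(-1 + U)
T(K) = 4 (T(K) = 3 + K/K = 3 + 1 = 4)
(1/(-2636 - 3925) + T(V(5)))/(-1450 + X) = (1/(-2636 - 3925) + 4)/(-1450 + 145/196) = (1/(-6561) + 4)/(-284055/196) = (-1/6561 + 4)*(-196/284055) = (26243/6561)*(-196/284055) = -5143628/1863684855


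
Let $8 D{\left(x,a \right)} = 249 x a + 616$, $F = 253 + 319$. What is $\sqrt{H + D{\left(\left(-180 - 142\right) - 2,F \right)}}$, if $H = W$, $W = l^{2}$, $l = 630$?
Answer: $i \sqrt{5371357} \approx 2317.6 i$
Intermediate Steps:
$W = 396900$ ($W = 630^{2} = 396900$)
$F = 572$
$D{\left(x,a \right)} = 77 + \frac{249 a x}{8}$ ($D{\left(x,a \right)} = \frac{249 x a + 616}{8} = \frac{249 a x + 616}{8} = \frac{616 + 249 a x}{8} = 77 + \frac{249 a x}{8}$)
$H = 396900$
$\sqrt{H + D{\left(\left(-180 - 142\right) - 2,F \right)}} = \sqrt{396900 + \left(77 + \frac{249}{8} \cdot 572 \left(\left(-180 - 142\right) - 2\right)\right)} = \sqrt{396900 + \left(77 + \frac{249}{8} \cdot 572 \left(-322 - 2\right)\right)} = \sqrt{396900 + \left(77 + \frac{249}{8} \cdot 572 \left(-324\right)\right)} = \sqrt{396900 + \left(77 - 5768334\right)} = \sqrt{396900 - 5768257} = \sqrt{-5371357} = i \sqrt{5371357}$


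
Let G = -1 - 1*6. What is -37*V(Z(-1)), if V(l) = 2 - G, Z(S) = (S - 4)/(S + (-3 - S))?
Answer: -333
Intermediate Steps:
G = -7 (G = -1 - 6 = -7)
Z(S) = 4/3 - S/3 (Z(S) = (-4 + S)/(-3) = (-4 + S)*(-1/3) = 4/3 - S/3)
V(l) = 9 (V(l) = 2 - 1*(-7) = 2 + 7 = 9)
-37*V(Z(-1)) = -37*9 = -333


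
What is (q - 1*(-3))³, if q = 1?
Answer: 64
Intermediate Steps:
(q - 1*(-3))³ = (1 - 1*(-3))³ = (1 + 3)³ = 4³ = 64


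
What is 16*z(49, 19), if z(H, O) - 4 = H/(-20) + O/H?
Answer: 7596/245 ≈ 31.004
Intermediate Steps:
z(H, O) = 4 - H/20 + O/H (z(H, O) = 4 + (H/(-20) + O/H) = 4 + (H*(-1/20) + O/H) = 4 + (-H/20 + O/H) = 4 - H/20 + O/H)
16*z(49, 19) = 16*(4 - 1/20*49 + 19/49) = 16*(4 - 49/20 + 19*(1/49)) = 16*(4 - 49/20 + 19/49) = 16*(1899/980) = 7596/245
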